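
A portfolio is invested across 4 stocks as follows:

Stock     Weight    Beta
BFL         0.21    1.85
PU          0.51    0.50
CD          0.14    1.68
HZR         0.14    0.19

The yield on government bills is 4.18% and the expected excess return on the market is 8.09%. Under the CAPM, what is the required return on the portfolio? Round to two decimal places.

11.50%

β_P = Σ w_i β_i = 0.21×1.85 + 0.51×0.50 + 0.14×1.68 + 0.14×0.19 = 0.9053
E(R_P) = R_f + β_P × MRP = 4.18% + 0.9053 × 8.09% = 11.50%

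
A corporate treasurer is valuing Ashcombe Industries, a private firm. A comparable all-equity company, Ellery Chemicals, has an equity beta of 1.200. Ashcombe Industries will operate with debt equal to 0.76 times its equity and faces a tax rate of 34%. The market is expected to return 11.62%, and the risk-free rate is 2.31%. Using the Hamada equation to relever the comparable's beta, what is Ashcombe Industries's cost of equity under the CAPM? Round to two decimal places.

19.09%

β_L = β_U × [1 + (1 − t)(D/E)] = 1.200 × [1 + (1 − 0.34) × 0.76]
    = 1.200 × [1 + 0.66 × 0.76] = 1.200 × 1.5016 = 1.8019
MRP = 11.62% − 2.31% = 9.31%
E(R) = R_f + β_L × MRP = 2.31% + 1.8019 × 9.31% = 19.09%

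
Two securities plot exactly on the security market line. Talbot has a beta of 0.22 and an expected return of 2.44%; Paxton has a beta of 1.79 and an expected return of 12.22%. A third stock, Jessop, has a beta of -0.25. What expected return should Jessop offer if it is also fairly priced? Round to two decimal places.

MRP (SML slope) = (12.22% − 2.44%) / (1.79 − 0.22) = 9.78% / 1.57 = 6.2293%
R_f (intercept) = 2.44% − 0.22 × 6.2293% = 1.0696%
E(R_Jessop) = R_f + β × MRP = 1.0696% + -0.25 × 6.2293% = -0.49%

-0.49%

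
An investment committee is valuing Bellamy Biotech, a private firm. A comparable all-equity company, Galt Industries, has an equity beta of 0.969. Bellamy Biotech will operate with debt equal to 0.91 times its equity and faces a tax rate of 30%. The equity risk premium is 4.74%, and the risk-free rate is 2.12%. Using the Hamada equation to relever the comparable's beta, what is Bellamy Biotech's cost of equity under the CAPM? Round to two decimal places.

9.64%

β_L = β_U × [1 + (1 − t)(D/E)] = 0.969 × [1 + (1 − 0.30) × 0.91]
    = 0.969 × [1 + 0.70 × 0.91] = 0.969 × 1.6370 = 1.5863
E(R) = R_f + β_L × MRP = 2.12% + 1.5863 × 4.74% = 9.64%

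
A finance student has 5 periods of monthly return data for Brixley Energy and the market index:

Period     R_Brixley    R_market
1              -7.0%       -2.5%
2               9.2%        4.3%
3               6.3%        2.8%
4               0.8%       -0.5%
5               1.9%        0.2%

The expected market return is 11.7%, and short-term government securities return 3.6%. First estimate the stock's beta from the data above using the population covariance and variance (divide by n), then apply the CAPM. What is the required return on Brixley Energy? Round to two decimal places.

Mean R_i = (-7.0 + 9.2 + 6.3 + 0.8 + 1.9) / 5 = 2.2400%
Mean R_m = (-2.5 + 4.3 + 2.8 − 0.5 + 0.2) / 5 = 0.8600%
Σ(R_i − R̄_i)(R_m − R̄_m) = 65.0480  ⇒  Cov = 65.0480 / 5 = 13.0096
Σ(R_m − R̄_m)² = 29.1720  ⇒  Var(R_m) = 29.1720 / 5 = 5.8344
β = Cov / Var(R_m) = 13.0096 / 5.8344 = 2.2298
MRP = 11.7% − 3.6% = 8.10%
E(R) = R_f + β × MRP = 3.6% + 2.2298 × 8.1% = 21.66%

21.66%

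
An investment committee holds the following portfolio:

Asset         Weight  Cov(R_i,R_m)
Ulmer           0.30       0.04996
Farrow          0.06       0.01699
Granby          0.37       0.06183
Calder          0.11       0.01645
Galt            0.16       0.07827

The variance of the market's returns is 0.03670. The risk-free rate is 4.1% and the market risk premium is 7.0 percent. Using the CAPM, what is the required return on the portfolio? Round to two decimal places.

β_Ulmer = 0.04996 / 0.03670 = 1.3613
β_Farrow = 0.01699 / 0.03670 = 0.4629
β_Granby = 0.06183 / 0.03670 = 1.6847
β_Calder = 0.01645 / 0.03670 = 0.4482
β_Galt = 0.07827 / 0.03670 = 2.1327
β_P = Σ w_i β_i = 0.30×1.3613 + 0.06×0.4629 + 0.37×1.6847 + 0.11×0.4482 + 0.16×2.1327 = 1.4500
E(R_P) = R_f + β_P × MRP = 4.1% + 1.4500 × 7.0% = 14.25%

14.25%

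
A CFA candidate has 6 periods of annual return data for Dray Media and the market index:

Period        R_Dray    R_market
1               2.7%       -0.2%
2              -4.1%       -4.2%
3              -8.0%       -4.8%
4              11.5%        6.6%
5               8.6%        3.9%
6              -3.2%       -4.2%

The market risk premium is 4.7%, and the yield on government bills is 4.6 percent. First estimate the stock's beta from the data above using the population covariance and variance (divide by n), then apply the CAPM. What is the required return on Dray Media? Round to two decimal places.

Mean R_i = (2.7 − 4.1 − 8.0 + 11.5 + 8.6 − 3.2) / 6 = 1.2500%
Mean R_m = (-0.2 − 4.2 − 4.8 + 6.6 + 3.9 − 4.2) / 6 = -0.4833%
Σ(R_i − R̄_i)(R_m − R̄_m) = 181.5850  ⇒  Cov = 181.5850 / 6 = 30.2642
Σ(R_m − R̄_m)² = 115.7283  ⇒  Var(R_m) = 115.7283 / 6 = 19.2881
β = Cov / Var(R_m) = 30.2642 / 19.2881 = 1.5691
E(R) = R_f + β × MRP = 4.6% + 1.5691 × 4.7% = 11.97%

11.97%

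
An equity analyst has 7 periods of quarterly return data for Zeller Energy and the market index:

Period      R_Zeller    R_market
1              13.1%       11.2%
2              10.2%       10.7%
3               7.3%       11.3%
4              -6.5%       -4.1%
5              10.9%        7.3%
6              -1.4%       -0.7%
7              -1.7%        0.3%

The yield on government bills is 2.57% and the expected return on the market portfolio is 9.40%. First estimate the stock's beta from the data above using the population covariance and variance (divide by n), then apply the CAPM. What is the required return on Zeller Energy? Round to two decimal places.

10.15%

Mean R_i = (13.1 + 10.2 + 7.3 − 6.5 + 10.9 − 1.4 − 1.7) / 7 = 4.5571%
Mean R_m = (11.2 + 10.7 + 11.3 − 4.1 + 7.3 − 0.7 + 0.3) / 7 = 5.1429%
Σ(R_i − R̄_i)(R_m − R̄_m) = 280.9829  ⇒  Cov = 280.9829 / 7 = 40.1404
Σ(R_m − R̄_m)² = 253.1571  ⇒  Var(R_m) = 253.1571 / 7 = 36.1653
β = Cov / Var(R_m) = 40.1404 / 36.1653 = 1.1099
MRP = 9.40% − 2.57% = 6.83%
E(R) = R_f + β × MRP = 2.57% + 1.1099 × 6.83% = 10.15%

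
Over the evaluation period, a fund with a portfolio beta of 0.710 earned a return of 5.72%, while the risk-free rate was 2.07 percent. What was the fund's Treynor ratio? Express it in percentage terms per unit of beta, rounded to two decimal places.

Treynor = (R_P − R_f) / β_P = (5.72% − 2.07%) / 0.7100 = 3.65% / 0.7100 = 5.14%

5.14%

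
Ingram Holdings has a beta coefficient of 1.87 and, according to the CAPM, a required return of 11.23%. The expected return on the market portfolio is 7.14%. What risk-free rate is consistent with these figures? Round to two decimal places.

2.44%

E(R) = R_f + β(E(R_m) − R_f) = R_f(1 − β) + β·E(R_m)
11.23% = R_f × (1 − 1.87) + 1.87 × 7.14%
11.23% = R_f × -0.87 + 13.3518%
R_f = (11.23% − 13.3518%) / -0.87 = 2.44%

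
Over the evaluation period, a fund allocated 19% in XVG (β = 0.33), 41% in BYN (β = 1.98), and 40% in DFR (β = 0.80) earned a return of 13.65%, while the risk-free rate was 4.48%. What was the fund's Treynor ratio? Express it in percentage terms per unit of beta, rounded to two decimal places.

7.68%

β_P = 0.19×0.33 + 0.41×1.98 + 0.40×0.80 = 1.1945
Treynor = (R_P − R_f) / β_P = (13.65% − 4.48%) / 1.1945 = 9.17% / 1.1945 = 7.68%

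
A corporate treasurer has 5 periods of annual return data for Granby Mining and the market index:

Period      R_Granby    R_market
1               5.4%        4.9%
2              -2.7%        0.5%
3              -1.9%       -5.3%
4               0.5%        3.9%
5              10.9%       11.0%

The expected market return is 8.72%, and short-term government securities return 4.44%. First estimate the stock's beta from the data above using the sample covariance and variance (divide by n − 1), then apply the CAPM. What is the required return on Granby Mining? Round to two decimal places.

Mean R_i = (5.4 − 2.7 − 1.9 + 0.5 + 10.9) / 5 = 2.4400%
Mean R_m = (4.9 + 0.5 − 5.3 + 3.9 + 11.0) / 5 = 3.0000%
Σ(R_i − R̄_i)(R_m − R̄_m) = 120.4300  ⇒  Cov = 120.4300 / 4 = 30.1075
Σ(R_m − R̄_m)² = 143.5600  ⇒  Var(R_m) = 143.5600 / 4 = 35.8900
β = Cov / Var(R_m) = 30.1075 / 35.8900 = 0.8389
MRP = 8.72% − 4.44% = 4.28%
E(R) = R_f + β × MRP = 4.44% + 0.8389 × 4.28% = 8.03%

8.03%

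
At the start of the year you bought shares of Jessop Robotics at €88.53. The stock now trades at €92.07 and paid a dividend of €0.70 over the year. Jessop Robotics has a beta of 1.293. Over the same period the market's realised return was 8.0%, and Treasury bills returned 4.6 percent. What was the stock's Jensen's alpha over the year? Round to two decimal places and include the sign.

-4.21%

Realised HPR = (P1 + D1 − P0) / P0 = (92.07 + 0.70 − 88.53) / 88.53 = 4.24 / 88.53 = 4.7893%
MRP = 8.0% − 4.6% = 3.40%
CAPM required = R_f + β·MRP = 4.6% + 1.293 × 3.4% = 8.9962%
α = realised − required = 4.7893% − 8.9962% = -4.21%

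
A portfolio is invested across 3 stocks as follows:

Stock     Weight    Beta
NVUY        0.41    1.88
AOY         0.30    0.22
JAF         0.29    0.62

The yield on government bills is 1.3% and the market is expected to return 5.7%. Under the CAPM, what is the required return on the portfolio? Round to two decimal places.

β_P = Σ w_i β_i = 0.41×1.88 + 0.30×0.22 + 0.29×0.62 = 1.0166
MRP = 5.7% − 1.3% = 4.40%
E(R_P) = R_f + β_P × MRP = 1.3% + 1.0166 × 4.4% = 5.77%

5.77%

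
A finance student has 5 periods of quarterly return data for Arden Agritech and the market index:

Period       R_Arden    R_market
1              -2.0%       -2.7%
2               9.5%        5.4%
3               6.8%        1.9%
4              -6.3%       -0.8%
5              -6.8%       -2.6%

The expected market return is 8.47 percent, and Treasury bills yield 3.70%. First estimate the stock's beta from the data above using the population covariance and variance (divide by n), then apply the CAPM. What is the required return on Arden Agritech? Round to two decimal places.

Mean R_i = (-2.0 + 9.5 + 6.8 − 6.3 − 6.8) / 5 = 0.2400%
Mean R_m = (-2.7 + 5.4 + 1.9 − 0.8 − 2.6) / 5 = 0.2400%
Σ(R_i − R̄_i)(R_m − R̄_m) = 92.0520  ⇒  Cov = 92.0520 / 5 = 18.4104
Σ(R_m − R̄_m)² = 47.1720  ⇒  Var(R_m) = 47.1720 / 5 = 9.4344
β = Cov / Var(R_m) = 18.4104 / 9.4344 = 1.9514
MRP = 8.47% − 3.70% = 4.77%
E(R) = R_f + β × MRP = 3.70% + 1.9514 × 4.77% = 13.01%

13.01%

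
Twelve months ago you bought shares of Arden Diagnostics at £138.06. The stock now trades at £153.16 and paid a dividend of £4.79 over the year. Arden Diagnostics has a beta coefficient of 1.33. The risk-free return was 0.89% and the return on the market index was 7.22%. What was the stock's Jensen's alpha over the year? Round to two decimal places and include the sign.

Realised HPR = (P1 + D1 − P0) / P0 = (153.16 + 4.79 − 138.06) / 138.06 = 19.89 / 138.06 = 14.4068%
MRP = 7.22% − 0.89% = 6.33%
CAPM required = R_f + β·MRP = 0.89% + 1.33 × 6.33% = 9.3089%
α = realised − required = 14.4068% − 9.3089% = +5.10%

+5.10%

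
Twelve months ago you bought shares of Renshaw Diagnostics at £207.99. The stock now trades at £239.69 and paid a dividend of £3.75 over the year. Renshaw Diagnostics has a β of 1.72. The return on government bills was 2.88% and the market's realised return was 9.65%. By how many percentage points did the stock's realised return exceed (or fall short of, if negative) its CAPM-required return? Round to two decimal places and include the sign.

+2.52%

Realised HPR = (P1 + D1 − P0) / P0 = (239.69 + 3.75 − 207.99) / 207.99 = 35.45 / 207.99 = 17.0441%
MRP = 9.65% − 2.88% = 6.77%
CAPM required = R_f + β·MRP = 2.88% + 1.72 × 6.77% = 14.5244%
α = realised − required = 17.0441% − 14.5244% = +2.52%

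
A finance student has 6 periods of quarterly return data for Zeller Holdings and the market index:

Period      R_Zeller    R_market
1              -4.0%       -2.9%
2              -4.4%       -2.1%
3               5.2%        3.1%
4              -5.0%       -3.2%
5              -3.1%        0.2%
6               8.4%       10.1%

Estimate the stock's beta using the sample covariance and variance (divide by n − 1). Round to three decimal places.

Mean R_i = (-4.0 − 4.4 + 5.2 − 5.0 − 3.1 + 8.4) / 6 = -0.4833%
Mean R_m = (-2.9 − 2.1 + 3.1 − 3.2 + 0.2 + 10.1) / 6 = 0.8667%
Σ(R_i − R̄_i)(R_m − R̄_m) = 139.6933  ⇒  Cov = 139.6933 / 5 = 27.9387
Σ(R_m − R̄_m)² = 130.2133  ⇒  Var(R_m) = 130.2133 / 5 = 26.0427
β = Cov / Var(R_m) = 27.9387 / 26.0427 = 1.0728

1.073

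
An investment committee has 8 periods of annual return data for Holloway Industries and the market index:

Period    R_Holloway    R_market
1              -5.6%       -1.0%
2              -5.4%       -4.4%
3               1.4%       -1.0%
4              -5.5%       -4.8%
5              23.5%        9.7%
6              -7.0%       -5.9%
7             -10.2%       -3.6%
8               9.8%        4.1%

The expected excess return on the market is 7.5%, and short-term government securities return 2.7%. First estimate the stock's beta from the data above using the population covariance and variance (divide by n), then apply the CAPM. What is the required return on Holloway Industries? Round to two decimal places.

17.97%

Mean R_i = (-5.6 − 5.4 + 1.4 − 5.5 + 23.5 − 7.0 − 10.2 + 9.8) / 8 = 0.1250%
Mean R_m = (-1.0 − 4.4 − 1.0 − 4.8 + 9.7 − 5.9 − 3.6 + 4.1) / 8 = -0.8625%
Σ(R_i − R̄_i)(R_m − R̄_m) = 401.3725  ⇒  Cov = 401.3725 / 8 = 50.1716
Σ(R_m − R̄_m)² = 197.1188  ⇒  Var(R_m) = 197.1188 / 8 = 24.6399
β = Cov / Var(R_m) = 50.1716 / 24.6399 = 2.0362
E(R) = R_f + β × MRP = 2.7% + 2.0362 × 7.5% = 17.97%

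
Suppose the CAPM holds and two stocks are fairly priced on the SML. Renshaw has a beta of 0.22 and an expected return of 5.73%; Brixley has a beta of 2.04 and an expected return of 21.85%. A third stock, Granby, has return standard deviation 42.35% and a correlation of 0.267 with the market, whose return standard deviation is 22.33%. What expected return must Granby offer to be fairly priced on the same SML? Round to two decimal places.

8.27%

MRP = (21.85% − 5.73%) / (2.04 − 0.22) = 8.8571%
R_f = 5.73% − 0.22 × 8.8571% = 3.7814%
β_Granby = ρ·σ_i/σ_m = 0.267 × 42.35 / 22.33 = 0.5064
E(R_Granby) = R_f + β × MRP = 3.7814% + 0.5064 × 8.8571% = 8.27%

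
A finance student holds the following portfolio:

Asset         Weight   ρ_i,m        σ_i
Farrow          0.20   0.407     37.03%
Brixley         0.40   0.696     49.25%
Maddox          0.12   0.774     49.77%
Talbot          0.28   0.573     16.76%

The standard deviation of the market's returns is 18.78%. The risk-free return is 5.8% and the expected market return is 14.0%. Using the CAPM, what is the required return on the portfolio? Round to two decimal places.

16.30%

β_Farrow = 0.407 × 37.03% / 18.78% = 0.8025
β_Brixley = 0.696 × 49.25% / 18.78% = 1.8252
β_Maddox = 0.774 × 49.77% / 18.78% = 2.0512
β_Talbot = 0.573 × 16.76% / 18.78% = 0.5114
β_P = Σ w_i β_i = 0.20×0.8025 + 0.40×1.8252 + 0.12×2.0512 + 0.28×0.5114 = 1.2799
MRP = 14.0% − 5.8% = 8.20%
E(R_P) = R_f + β_P × MRP = 5.8% + 1.2799 × 8.2% = 16.30%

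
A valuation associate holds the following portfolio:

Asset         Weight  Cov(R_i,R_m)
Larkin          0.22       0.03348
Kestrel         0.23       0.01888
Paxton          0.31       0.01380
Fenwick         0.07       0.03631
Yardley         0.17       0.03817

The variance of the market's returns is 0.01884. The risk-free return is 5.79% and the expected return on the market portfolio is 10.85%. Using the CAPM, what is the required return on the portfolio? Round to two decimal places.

12.51%

β_Larkin = 0.03348 / 0.01884 = 1.7771
β_Kestrel = 0.01888 / 0.01884 = 1.0021
β_Paxton = 0.01380 / 0.01884 = 0.7325
β_Fenwick = 0.03631 / 0.01884 = 1.9273
β_Yardley = 0.03817 / 0.01884 = 2.0260
β_P = Σ w_i β_i = 0.22×1.7771 + 0.23×1.0021 + 0.31×0.7325 + 0.07×1.9273 + 0.17×2.0260 = 1.3279
MRP = 10.85% − 5.79% = 5.06%
E(R_P) = R_f + β_P × MRP = 5.79% + 1.3279 × 5.06% = 12.51%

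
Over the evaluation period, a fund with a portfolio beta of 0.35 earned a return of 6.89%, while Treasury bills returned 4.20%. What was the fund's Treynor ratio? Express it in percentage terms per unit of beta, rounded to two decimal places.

7.69%

Treynor = (R_P − R_f) / β_P = (6.89% − 4.20%) / 0.3500 = 2.69% / 0.3500 = 7.69%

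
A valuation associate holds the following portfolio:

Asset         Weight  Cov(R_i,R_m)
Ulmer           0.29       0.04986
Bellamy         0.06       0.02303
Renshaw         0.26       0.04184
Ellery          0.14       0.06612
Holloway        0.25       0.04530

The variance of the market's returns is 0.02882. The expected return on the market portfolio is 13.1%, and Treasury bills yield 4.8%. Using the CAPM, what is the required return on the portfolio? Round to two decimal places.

18.42%

β_Ulmer = 0.04986 / 0.02882 = 1.7300
β_Bellamy = 0.02303 / 0.02882 = 0.7991
β_Renshaw = 0.04184 / 0.02882 = 1.4518
β_Ellery = 0.06612 / 0.02882 = 2.2942
β_Holloway = 0.04530 / 0.02882 = 1.5718
β_P = Σ w_i β_i = 0.29×1.7300 + 0.06×0.7991 + 0.26×1.4518 + 0.14×2.2942 + 0.25×1.5718 = 1.6413
MRP = 13.1% − 4.8% = 8.30%
E(R_P) = R_f + β_P × MRP = 4.8% + 1.6413 × 8.3% = 18.42%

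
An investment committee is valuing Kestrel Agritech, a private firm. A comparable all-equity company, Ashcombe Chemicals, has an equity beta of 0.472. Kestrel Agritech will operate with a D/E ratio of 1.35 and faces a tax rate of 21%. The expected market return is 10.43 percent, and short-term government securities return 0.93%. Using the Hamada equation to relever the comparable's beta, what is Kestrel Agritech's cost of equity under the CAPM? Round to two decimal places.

β_L = β_U × [1 + (1 − t)(D/E)] = 0.472 × [1 + (1 − 0.21) × 1.35]
    = 0.472 × [1 + 0.79 × 1.35] = 0.472 × 2.0665 = 0.9754
MRP = 10.43% − 0.93% = 9.50%
E(R) = R_f + β_L × MRP = 0.93% + 0.9754 × 9.50% = 10.20%

10.20%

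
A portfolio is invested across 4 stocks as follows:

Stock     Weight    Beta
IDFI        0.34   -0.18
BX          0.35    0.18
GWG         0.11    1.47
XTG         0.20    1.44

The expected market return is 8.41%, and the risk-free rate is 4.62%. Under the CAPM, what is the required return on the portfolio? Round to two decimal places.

β_P = Σ w_i β_i = 0.34×-0.18 + 0.35×0.18 + 0.11×1.47 + 0.20×1.44 = 0.4515
MRP = 8.41% − 4.62% = 3.79%
E(R_P) = R_f + β_P × MRP = 4.62% + 0.4515 × 3.79% = 6.33%

6.33%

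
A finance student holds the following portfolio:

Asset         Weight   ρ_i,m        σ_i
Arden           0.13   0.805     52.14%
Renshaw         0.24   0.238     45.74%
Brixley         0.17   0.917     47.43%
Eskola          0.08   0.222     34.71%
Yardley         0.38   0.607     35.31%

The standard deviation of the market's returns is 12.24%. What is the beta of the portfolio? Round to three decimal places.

β_Arden = 0.805 × 52.14% / 12.24% = 3.4291
β_Renshaw = 0.238 × 45.74% / 12.24% = 0.8894
β_Brixley = 0.917 × 47.43% / 12.24% = 3.5534
β_Eskola = 0.222 × 34.71% / 12.24% = 0.6295
β_Yardley = 0.607 × 35.31% / 12.24% = 1.7511
β_P = Σ w_i β_i = 0.13×3.4291 + 0.24×0.8894 + 0.17×3.5534 + 0.08×0.6295 + 0.38×1.7511 = 1.9791

1.979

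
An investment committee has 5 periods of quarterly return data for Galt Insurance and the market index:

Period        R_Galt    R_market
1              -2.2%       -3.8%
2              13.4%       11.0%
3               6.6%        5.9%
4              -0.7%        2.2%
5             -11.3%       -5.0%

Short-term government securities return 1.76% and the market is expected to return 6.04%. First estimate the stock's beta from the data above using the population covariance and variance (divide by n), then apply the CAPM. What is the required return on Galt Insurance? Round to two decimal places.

7.45%

Mean R_i = (-2.2 + 13.4 + 6.6 − 0.7 − 11.3) / 5 = 1.1600%
Mean R_m = (-3.8 + 11.0 + 5.9 + 2.2 − 5.0) / 5 = 2.0600%
Σ(R_i − R̄_i)(R_m − R̄_m) = 237.7120  ⇒  Cov = 237.7120 / 5 = 47.5424
Σ(R_m − R̄_m)² = 178.8720  ⇒  Var(R_m) = 178.8720 / 5 = 35.7744
β = Cov / Var(R_m) = 47.5424 / 35.7744 = 1.3290
MRP = 6.04% − 1.76% = 4.28%
E(R) = R_f + β × MRP = 1.76% + 1.3290 × 4.28% = 7.45%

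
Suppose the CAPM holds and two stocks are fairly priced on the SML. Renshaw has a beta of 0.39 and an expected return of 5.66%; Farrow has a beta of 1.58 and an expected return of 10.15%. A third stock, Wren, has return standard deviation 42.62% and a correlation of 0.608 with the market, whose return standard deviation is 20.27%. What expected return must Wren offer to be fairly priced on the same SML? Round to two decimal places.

MRP = (10.15% − 5.66%) / (1.58 − 0.39) = 3.7731%
R_f = 5.66% − 0.39 × 3.7731% = 4.1885%
β_Wren = ρ·σ_i/σ_m = 0.608 × 42.62 / 20.27 = 1.2784
E(R_Wren) = R_f + β × MRP = 4.1885% + 1.2784 × 3.7731% = 9.01%

9.01%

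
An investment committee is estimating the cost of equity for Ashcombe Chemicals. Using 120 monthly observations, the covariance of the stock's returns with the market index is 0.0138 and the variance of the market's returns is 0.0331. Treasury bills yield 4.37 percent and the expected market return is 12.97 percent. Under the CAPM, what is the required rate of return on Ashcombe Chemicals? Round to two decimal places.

β = Cov(R_i, R_m) / Var(R_m) = 0.0138 / 0.0331 = 0.4169
MRP = 12.97% − 4.37% = 8.60%
E(R) = R_f + β × MRP = 4.37% + 0.4169 × 8.60% = 7.96%

7.96%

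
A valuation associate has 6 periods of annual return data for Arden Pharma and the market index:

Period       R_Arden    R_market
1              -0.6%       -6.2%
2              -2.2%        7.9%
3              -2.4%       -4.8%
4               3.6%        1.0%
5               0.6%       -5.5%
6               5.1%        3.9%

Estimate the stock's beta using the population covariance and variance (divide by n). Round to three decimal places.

Mean R_i = (-0.6 − 2.2 − 2.4 + 3.6 + 0.6 + 5.1) / 6 = 0.6833%
Mean R_m = (-6.2 + 7.9 − 4.8 + 1.0 − 5.5 + 3.9) / 6 = -0.6167%
Σ(R_i − R̄_i)(R_m − R̄_m) = 20.5783  ⇒  Cov = 20.5783 / 6 = 3.4297
Σ(R_m − R̄_m)² = 168.0683  ⇒  Var(R_m) = 168.0683 / 6 = 28.0114
β = Cov / Var(R_m) = 3.4297 / 28.0114 = 0.1224

0.122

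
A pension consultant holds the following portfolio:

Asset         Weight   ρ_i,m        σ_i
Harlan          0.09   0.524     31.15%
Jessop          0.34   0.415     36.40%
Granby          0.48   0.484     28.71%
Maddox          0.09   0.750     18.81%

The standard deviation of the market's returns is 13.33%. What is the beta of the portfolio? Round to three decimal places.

1.091

β_Harlan = 0.524 × 31.15% / 13.33% = 1.2245
β_Jessop = 0.415 × 36.40% / 13.33% = 1.1332
β_Granby = 0.484 × 28.71% / 13.33% = 1.0424
β_Maddox = 0.750 × 18.81% / 13.33% = 1.0583
β_P = Σ w_i β_i = 0.09×1.2245 + 0.34×1.1332 + 0.48×1.0424 + 0.09×1.0583 = 1.0911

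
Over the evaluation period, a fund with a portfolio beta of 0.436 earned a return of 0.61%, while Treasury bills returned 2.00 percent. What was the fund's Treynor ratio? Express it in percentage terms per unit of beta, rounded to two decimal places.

-3.19%

Treynor = (R_P − R_f) / β_P = (0.61% − 2.00%) / 0.4360 = -1.39% / 0.4360 = -3.19%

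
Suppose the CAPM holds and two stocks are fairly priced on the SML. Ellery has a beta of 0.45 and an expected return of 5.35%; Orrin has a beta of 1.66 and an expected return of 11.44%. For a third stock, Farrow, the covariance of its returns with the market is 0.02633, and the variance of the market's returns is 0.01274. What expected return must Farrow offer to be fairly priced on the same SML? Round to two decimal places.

13.49%

MRP = (11.44% − 5.35%) / (1.66 − 0.45) = 5.0331%
R_f = 5.35% − 0.45 × 5.0331% = 3.0851%
β_Farrow = Cov / Var(R_m) = 0.02633 / 0.01274 = 2.0667
E(R_Farrow) = R_f + β × MRP = 3.0851% + 2.0667 × 5.0331% = 13.49%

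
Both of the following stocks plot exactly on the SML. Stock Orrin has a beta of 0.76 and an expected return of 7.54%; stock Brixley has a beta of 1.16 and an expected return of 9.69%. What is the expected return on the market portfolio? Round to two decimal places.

Both satisfy E(R) = R_f + β·MRP, so the slope of the SML is
MRP = (9.69% − 7.54%) / (1.16 − 0.76) = 2.15% / 0.40 = 5.3750%
R_f = E(R_Orrin) − β_Orrin·MRP = 7.54% − 0.76 × 5.3750% = 3.4550%
E(R_m) = R_f + MRP = 3.4550% + 5.3750% = 8.83%

8.83%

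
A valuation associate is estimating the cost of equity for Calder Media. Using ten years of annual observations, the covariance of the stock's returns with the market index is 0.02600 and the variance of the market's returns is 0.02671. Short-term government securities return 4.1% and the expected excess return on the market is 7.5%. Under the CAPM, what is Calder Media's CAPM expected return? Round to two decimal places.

11.40%

β = Cov(R_i, R_m) / Var(R_m) = 0.02600 / 0.02671 = 0.9734
E(R) = R_f + β × MRP = 4.1% + 0.9734 × 7.5% = 11.40%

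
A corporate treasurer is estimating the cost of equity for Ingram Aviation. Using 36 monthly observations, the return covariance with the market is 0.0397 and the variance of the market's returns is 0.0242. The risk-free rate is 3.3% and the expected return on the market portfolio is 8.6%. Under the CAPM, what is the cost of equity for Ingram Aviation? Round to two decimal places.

11.99%

β = Cov(R_i, R_m) / Var(R_m) = 0.0397 / 0.0242 = 1.6405
MRP = 8.6% − 3.3% = 5.30%
E(R) = R_f + β × MRP = 3.3% + 1.6405 × 5.3% = 11.99%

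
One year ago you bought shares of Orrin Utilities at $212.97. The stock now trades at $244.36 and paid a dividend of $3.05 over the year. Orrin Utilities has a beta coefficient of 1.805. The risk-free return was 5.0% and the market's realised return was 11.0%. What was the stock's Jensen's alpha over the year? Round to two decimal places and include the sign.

Realised HPR = (P1 + D1 − P0) / P0 = (244.36 + 3.05 − 212.97) / 212.97 = 34.44 / 212.97 = 16.1713%
MRP = 11.0% − 5.0% = 6.00%
CAPM required = R_f + β·MRP = 5.0% + 1.805 × 6.0% = 15.8300%
α = realised − required = 16.1713% − 15.8300% = +0.34%

+0.34%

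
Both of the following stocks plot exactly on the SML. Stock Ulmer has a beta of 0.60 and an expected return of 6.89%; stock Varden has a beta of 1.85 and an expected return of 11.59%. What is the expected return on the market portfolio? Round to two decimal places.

8.39%

Both satisfy E(R) = R_f + β·MRP, so the slope of the SML is
MRP = (11.59% − 6.89%) / (1.85 − 0.60) = 4.70% / 1.25 = 3.7600%
R_f = E(R_Ulmer) − β_Ulmer·MRP = 6.89% − 0.60 × 3.7600% = 4.6340%
E(R_m) = R_f + MRP = 4.6340% + 3.7600% = 8.39%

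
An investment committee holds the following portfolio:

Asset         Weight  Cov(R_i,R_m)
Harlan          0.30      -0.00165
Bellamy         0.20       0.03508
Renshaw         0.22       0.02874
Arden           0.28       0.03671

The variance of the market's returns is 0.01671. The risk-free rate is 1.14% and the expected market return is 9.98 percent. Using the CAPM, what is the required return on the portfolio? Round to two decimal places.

β_Harlan = -0.00165 / 0.01671 = -0.0987
β_Bellamy = 0.03508 / 0.01671 = 2.0993
β_Renshaw = 0.02874 / 0.01671 = 1.7199
β_Arden = 0.03671 / 0.01671 = 2.1969
β_P = Σ w_i β_i = 0.30×-0.0987 + 0.20×2.0993 + 0.22×1.7199 + 0.28×2.1969 = 1.3838
MRP = 9.98% − 1.14% = 8.84%
E(R_P) = R_f + β_P × MRP = 1.14% + 1.3838 × 8.84% = 13.37%

13.37%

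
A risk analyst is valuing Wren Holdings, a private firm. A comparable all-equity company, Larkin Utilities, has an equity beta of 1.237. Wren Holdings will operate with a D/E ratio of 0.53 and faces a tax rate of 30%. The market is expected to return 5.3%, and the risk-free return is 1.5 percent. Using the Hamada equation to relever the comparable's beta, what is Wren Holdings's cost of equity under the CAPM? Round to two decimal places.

7.94%

β_L = β_U × [1 + (1 − t)(D/E)] = 1.237 × [1 + (1 − 0.30) × 0.53]
    = 1.237 × [1 + 0.70 × 0.53] = 1.237 × 1.3710 = 1.6959
MRP = 5.3% − 1.5% = 3.80%
E(R) = R_f + β_L × MRP = 1.5% + 1.6959 × 3.8% = 7.94%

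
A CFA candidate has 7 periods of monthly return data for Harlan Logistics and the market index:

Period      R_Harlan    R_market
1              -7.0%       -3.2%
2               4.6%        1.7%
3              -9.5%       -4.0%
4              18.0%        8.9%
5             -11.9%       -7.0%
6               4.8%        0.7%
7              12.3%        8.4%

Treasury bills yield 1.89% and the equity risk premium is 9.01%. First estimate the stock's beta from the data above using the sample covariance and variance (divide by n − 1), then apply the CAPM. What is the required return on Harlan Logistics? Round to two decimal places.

Mean R_i = (-7.0 + 4.6 − 9.5 + 18.0 − 11.9 + 4.8 + 12.3) / 7 = 1.6143%
Mean R_m = (-3.2 + 1.7 − 4.0 + 8.9 − 7.0 + 0.7 + 8.4) / 7 = 0.7857%
Σ(R_i − R̄_i)(R_m − R̄_m) = 409.5214  ⇒  Cov = 409.5214 / 6 = 68.2536
Σ(R_m − R̄_m)² = 224.0686  ⇒  Var(R_m) = 224.0686 / 6 = 37.3448
β = Cov / Var(R_m) = 68.2536 / 37.3448 = 1.8277
E(R) = R_f + β × MRP = 1.89% + 1.8277 × 9.01% = 18.36%

18.36%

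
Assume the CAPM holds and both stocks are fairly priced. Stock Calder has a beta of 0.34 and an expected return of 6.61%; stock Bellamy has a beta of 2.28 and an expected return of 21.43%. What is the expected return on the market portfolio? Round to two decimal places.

11.65%

Both satisfy E(R) = R_f + β·MRP, so the slope of the SML is
MRP = (21.43% − 6.61%) / (2.28 − 0.34) = 14.82% / 1.94 = 7.6392%
R_f = E(R_Calder) − β_Calder·MRP = 6.61% − 0.34 × 7.6392% = 4.0127%
E(R_m) = R_f + MRP = 4.0127% + 7.6392% = 11.65%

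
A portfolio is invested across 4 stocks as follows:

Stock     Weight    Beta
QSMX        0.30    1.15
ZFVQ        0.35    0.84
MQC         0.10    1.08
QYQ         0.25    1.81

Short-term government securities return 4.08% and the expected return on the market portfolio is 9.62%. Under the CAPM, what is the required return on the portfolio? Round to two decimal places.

10.73%

β_P = Σ w_i β_i = 0.30×1.15 + 0.35×0.84 + 0.10×1.08 + 0.25×1.81 = 1.1995
MRP = 9.62% − 4.08% = 5.54%
E(R_P) = R_f + β_P × MRP = 4.08% + 1.1995 × 5.54% = 10.73%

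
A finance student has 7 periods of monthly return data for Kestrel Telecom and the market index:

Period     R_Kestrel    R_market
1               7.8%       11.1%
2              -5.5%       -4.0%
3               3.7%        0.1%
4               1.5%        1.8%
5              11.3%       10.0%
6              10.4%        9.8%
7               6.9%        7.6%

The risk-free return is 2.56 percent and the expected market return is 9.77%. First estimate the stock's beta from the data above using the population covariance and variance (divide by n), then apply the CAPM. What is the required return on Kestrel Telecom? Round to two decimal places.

9.22%

Mean R_i = (7.8 − 5.5 + 3.7 + 1.5 + 11.3 + 10.4 + 6.9) / 7 = 5.1571%
Mean R_m = (11.1 − 4.0 + 0.1 + 1.8 + 10.0 + 9.8 + 7.6) / 7 = 5.2000%
Σ(R_i − R̄_i)(R_m − R̄_m) = 191.2900  ⇒  Cov = 191.2900 / 7 = 27.3271
Σ(R_m − R̄_m)² = 206.9800  ⇒  Var(R_m) = 206.9800 / 7 = 29.5686
β = Cov / Var(R_m) = 27.3271 / 29.5686 = 0.9242
MRP = 9.77% − 2.56% = 7.21%
E(R) = R_f + β × MRP = 2.56% + 0.9242 × 7.21% = 9.22%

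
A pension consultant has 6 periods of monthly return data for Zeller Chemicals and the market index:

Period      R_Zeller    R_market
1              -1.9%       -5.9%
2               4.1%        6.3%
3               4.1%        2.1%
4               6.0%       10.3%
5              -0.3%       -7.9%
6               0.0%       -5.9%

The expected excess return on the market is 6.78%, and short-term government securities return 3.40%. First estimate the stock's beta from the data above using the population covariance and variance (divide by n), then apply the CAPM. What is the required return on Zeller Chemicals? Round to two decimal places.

6.09%

Mean R_i = (-1.9 + 4.1 + 4.1 + 6.0 − 0.3 + 0.0) / 6 = 2.0000%
Mean R_m = (-5.9 + 6.3 + 2.1 + 10.3 − 7.9 − 5.9) / 6 = -0.1667%
Σ(R_i − R̄_i)(R_m − R̄_m) = 111.8200  ⇒  Cov = 111.8200 / 6 = 18.6367
Σ(R_m − R̄_m)² = 282.0533  ⇒  Var(R_m) = 282.0533 / 6 = 47.0089
β = Cov / Var(R_m) = 18.6367 / 47.0089 = 0.3965
E(R) = R_f + β × MRP = 3.40% + 0.3965 × 6.78% = 6.09%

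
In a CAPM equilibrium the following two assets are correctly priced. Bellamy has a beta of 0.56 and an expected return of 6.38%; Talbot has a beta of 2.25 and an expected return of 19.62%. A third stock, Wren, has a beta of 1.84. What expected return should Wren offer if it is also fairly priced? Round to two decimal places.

MRP (SML slope) = (19.62% − 6.38%) / (2.25 − 0.56) = 13.24% / 1.69 = 7.8343%
R_f (intercept) = 6.38% − 0.56 × 7.8343% = 1.9928%
E(R_Wren) = R_f + β × MRP = 1.9928% + 1.84 × 7.8343% = 16.41%

16.41%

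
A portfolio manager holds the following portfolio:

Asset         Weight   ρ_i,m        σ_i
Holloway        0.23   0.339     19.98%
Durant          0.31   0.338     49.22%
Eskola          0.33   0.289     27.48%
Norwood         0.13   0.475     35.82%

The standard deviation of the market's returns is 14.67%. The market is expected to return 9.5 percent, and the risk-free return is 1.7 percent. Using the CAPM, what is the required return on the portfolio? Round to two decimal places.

7.84%

β_Holloway = 0.339 × 19.98% / 14.67% = 0.4617
β_Durant = 0.338 × 49.22% / 14.67% = 1.1340
β_Eskola = 0.289 × 27.48% / 14.67% = 0.5414
β_Norwood = 0.475 × 35.82% / 14.67% = 1.1598
β_P = Σ w_i β_i = 0.23×0.4617 + 0.31×1.1340 + 0.33×0.5414 + 0.13×1.1598 = 0.7872
MRP = 9.5% − 1.7% = 7.80%
E(R_P) = R_f + β_P × MRP = 1.7% + 0.7872 × 7.8% = 7.84%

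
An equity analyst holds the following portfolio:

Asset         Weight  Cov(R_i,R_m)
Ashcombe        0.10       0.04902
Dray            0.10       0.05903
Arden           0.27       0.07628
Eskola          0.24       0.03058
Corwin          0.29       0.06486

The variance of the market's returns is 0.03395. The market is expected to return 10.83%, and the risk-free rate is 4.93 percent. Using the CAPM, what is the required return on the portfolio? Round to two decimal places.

14.93%

β_Ashcombe = 0.04902 / 0.03395 = 1.4439
β_Dray = 0.05903 / 0.03395 = 1.7387
β_Arden = 0.07628 / 0.03395 = 2.2468
β_Eskola = 0.03058 / 0.03395 = 0.9007
β_Corwin = 0.06486 / 0.03395 = 1.9105
β_P = Σ w_i β_i = 0.10×1.4439 + 0.10×1.7387 + 0.27×2.2468 + 0.24×0.9007 + 0.29×1.9105 = 1.6951
MRP = 10.83% − 4.93% = 5.90%
E(R_P) = R_f + β_P × MRP = 4.93% + 1.6951 × 5.90% = 14.93%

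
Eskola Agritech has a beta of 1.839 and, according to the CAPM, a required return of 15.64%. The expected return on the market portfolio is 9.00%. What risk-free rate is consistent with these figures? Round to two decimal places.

E(R) = R_f + β(E(R_m) − R_f) = R_f(1 − β) + β·E(R_m)
15.64% = R_f × (1 − 1.839) + 1.839 × 9.00%
15.64% = R_f × -0.839 + 16.55100%
R_f = (15.64% − 16.55100%) / -0.839 = 1.09%

1.09%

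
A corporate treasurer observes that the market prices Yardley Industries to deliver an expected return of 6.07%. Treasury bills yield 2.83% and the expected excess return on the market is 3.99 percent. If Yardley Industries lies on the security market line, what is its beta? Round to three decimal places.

β = (E(R) − R_f) / MRP = (6.07% − 2.83%) / 3.99% = 3.24% / 3.99% = 0.812

0.812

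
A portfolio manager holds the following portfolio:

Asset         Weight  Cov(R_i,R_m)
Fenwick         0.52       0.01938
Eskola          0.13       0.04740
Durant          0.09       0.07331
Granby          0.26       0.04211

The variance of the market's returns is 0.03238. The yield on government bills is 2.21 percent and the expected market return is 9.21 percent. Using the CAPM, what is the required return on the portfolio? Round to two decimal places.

β_Fenwick = 0.01938 / 0.03238 = 0.5985
β_Eskola = 0.04740 / 0.03238 = 1.4639
β_Durant = 0.07331 / 0.03238 = 2.2641
β_Granby = 0.04211 / 0.03238 = 1.3005
β_P = Σ w_i β_i = 0.52×0.5985 + 0.13×1.4639 + 0.09×2.2641 + 0.26×1.3005 = 1.0434
MRP = 9.21% − 2.21% = 7.00%
E(R_P) = R_f + β_P × MRP = 2.21% + 1.0434 × 7.00% = 9.51%

9.51%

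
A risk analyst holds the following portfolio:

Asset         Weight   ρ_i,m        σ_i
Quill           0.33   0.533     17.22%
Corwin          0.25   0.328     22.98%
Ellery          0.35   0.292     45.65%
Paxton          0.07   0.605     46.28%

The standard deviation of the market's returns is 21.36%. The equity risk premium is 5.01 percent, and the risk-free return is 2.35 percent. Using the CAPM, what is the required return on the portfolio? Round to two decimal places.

5.06%

β_Quill = 0.533 × 17.22% / 21.36% = 0.4297
β_Corwin = 0.328 × 22.98% / 21.36% = 0.3529
β_Ellery = 0.292 × 45.65% / 21.36% = 0.6241
β_Paxton = 0.605 × 46.28% / 21.36% = 1.3108
β_P = Σ w_i β_i = 0.33×0.4297 + 0.25×0.3529 + 0.35×0.6241 + 0.07×1.3108 = 0.5402
E(R_P) = R_f + β_P × MRP = 2.35% + 0.5402 × 5.01% = 5.06%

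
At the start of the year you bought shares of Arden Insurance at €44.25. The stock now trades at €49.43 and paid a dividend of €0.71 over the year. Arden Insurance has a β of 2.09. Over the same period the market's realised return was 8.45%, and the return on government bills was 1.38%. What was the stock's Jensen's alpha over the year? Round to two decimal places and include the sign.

Realised HPR = (P1 + D1 − P0) / P0 = (49.43 + 0.71 − 44.25) / 44.25 = 5.89 / 44.25 = 13.3107%
MRP = 8.45% − 1.38% = 7.07%
CAPM required = R_f + β·MRP = 1.38% + 2.09 × 7.07% = 16.1563%
α = realised − required = 13.3107% − 16.1563% = -2.85%

-2.85%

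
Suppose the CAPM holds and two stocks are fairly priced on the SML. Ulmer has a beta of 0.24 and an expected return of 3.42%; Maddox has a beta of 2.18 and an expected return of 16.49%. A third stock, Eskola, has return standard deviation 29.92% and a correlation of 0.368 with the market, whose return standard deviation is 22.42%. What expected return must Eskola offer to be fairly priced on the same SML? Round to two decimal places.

5.11%

MRP = (16.49% − 3.42%) / (2.18 − 0.24) = 6.7371%
R_f = 3.42% − 0.24 × 6.7371% = 1.8031%
β_Eskola = ρ·σ_i/σ_m = 0.368 × 29.92 / 22.42 = 0.4911
E(R_Eskola) = R_f + β × MRP = 1.8031% + 0.4911 × 6.7371% = 5.11%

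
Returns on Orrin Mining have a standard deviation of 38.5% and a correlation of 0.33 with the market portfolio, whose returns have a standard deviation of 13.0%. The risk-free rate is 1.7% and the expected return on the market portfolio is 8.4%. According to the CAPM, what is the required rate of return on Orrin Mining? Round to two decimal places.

8.25%

β = ρ × σ_i / σ_m = 0.33 × 38.5% / 13.0% = 0.9773
MRP = 8.4% − 1.7% = 6.70%
E(R) = 1.7% + 0.9773 × 6.7% = 8.25%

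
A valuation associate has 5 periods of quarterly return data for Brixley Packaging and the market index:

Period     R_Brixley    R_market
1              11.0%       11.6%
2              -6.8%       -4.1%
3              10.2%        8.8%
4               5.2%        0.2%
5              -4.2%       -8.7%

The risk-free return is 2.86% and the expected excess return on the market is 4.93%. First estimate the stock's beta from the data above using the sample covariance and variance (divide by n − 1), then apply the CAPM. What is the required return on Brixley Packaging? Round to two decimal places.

7.22%

Mean R_i = (11.0 − 6.8 + 10.2 + 5.2 − 4.2) / 5 = 3.0800%
Mean R_m = (11.6 − 4.1 + 8.8 + 0.2 − 8.7) / 5 = 1.5600%
Σ(R_i − R̄_i)(R_m − R̄_m) = 258.7960  ⇒  Cov = 258.7960 / 4 = 64.6990
Σ(R_m − R̄_m)² = 292.3720  ⇒  Var(R_m) = 292.3720 / 4 = 73.0930
β = Cov / Var(R_m) = 64.6990 / 73.0930 = 0.8852
E(R) = R_f + β × MRP = 2.86% + 0.8852 × 4.93% = 7.22%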